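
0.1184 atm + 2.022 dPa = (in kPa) 12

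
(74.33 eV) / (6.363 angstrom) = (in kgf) 1.908e-09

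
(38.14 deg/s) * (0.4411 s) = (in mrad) 293.6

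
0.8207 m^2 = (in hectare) 8.207e-05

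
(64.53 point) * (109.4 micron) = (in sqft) 2.681e-05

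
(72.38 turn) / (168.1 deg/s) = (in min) 2.583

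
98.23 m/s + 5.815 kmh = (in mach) 0.2932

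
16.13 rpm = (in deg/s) 96.78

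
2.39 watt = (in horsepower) 0.003205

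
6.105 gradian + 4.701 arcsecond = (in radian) 0.09592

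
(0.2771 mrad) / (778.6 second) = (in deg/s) 2.039e-05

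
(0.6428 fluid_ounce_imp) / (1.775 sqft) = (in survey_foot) 0.0003634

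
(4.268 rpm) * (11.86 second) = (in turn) 0.8436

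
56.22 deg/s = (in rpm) 9.37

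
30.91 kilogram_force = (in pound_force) 68.14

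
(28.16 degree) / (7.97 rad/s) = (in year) 1.955e-09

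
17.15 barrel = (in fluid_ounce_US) 9.22e+04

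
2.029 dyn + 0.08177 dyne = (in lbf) 4.745e-06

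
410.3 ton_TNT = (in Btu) 1.627e+09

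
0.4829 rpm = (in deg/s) 2.897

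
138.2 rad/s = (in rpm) 1320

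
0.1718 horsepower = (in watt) 128.1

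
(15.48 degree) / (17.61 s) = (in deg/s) 0.879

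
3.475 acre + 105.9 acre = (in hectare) 44.26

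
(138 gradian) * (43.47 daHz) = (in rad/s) 942.3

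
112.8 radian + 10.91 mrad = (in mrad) 1.128e+05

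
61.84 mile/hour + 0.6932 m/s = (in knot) 55.08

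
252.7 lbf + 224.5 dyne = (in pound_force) 252.7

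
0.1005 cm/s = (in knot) 0.001954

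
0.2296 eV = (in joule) 3.679e-20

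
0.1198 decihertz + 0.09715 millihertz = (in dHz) 0.1208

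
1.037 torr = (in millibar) 1.383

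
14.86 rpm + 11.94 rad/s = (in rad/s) 13.5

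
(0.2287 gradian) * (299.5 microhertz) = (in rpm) 1.027e-05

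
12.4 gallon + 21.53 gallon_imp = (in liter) 144.8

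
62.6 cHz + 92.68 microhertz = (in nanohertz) 6.261e+08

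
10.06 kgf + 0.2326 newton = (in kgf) 10.08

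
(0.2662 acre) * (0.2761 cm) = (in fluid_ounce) 1.006e+05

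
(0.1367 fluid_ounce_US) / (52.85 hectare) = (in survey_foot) 2.51e-11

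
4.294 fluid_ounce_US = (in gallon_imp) 0.02793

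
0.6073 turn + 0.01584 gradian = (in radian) 3.816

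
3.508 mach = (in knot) 2322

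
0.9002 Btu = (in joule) 949.8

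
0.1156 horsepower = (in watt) 86.2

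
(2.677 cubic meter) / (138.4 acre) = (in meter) 4.78e-06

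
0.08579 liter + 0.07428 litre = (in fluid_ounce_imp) 5.634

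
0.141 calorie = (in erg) 5.899e+06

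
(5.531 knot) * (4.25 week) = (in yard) 7.998e+06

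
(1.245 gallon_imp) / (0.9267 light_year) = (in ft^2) 6.949e-18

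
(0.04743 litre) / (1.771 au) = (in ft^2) 1.927e-15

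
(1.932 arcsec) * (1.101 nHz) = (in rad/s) 1.031e-14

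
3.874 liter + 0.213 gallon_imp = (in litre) 4.842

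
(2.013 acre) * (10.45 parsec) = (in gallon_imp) 5.778e+23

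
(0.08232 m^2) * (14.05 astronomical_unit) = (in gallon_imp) 3.806e+13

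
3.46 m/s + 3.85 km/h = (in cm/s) 452.9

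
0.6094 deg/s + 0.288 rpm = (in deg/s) 2.337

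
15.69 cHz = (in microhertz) 1.569e+05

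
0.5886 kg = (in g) 588.6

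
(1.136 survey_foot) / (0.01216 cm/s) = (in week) 0.004708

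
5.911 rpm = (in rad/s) 0.619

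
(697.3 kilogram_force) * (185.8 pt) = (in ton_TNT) 1.071e-07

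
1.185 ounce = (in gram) 33.59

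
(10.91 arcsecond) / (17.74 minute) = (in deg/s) 2.847e-06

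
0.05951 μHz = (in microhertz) 0.05951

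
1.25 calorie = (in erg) 5.23e+07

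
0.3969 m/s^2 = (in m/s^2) 0.3969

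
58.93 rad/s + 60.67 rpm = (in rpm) 623.4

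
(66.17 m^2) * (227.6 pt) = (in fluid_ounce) 1.797e+05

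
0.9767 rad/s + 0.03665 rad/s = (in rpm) 9.677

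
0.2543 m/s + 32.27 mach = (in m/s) 1.099e+04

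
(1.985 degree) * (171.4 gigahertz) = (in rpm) 5.67e+10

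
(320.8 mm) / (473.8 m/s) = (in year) 2.147e-11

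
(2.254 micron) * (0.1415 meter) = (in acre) 7.881e-11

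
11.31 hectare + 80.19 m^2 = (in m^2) 1.132e+05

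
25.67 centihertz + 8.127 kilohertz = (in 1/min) 4.876e+05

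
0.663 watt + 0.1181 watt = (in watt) 0.7811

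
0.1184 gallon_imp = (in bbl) 0.003386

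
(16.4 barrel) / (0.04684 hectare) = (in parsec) 1.804e-19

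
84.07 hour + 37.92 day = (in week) 5.918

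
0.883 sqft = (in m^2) 0.08203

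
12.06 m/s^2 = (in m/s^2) 12.06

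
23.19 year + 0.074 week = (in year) 23.19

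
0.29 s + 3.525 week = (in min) 3.553e+04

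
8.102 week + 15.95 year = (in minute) 8.465e+06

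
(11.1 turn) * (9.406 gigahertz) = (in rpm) 6.264e+12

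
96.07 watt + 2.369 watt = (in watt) 98.44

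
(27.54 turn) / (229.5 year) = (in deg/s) 1.37e-06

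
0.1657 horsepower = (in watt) 123.6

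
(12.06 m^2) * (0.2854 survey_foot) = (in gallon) 277.1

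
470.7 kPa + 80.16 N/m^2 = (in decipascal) 4.708e+06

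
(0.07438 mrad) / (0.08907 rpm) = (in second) 0.007974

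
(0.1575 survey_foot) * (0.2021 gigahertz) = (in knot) 1.886e+07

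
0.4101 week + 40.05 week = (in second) 2.447e+07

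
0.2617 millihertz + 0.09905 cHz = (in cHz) 0.1252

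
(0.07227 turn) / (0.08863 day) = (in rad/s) 5.93e-05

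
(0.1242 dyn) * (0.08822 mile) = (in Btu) 1.671e-07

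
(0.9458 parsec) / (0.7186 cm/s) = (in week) 6.715e+12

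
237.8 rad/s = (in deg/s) 1.362e+04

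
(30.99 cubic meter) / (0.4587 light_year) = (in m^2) 7.141e-15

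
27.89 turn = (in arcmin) 6.024e+05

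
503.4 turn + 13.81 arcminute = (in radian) 3163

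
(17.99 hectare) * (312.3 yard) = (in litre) 5.137e+10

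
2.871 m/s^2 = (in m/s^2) 2.871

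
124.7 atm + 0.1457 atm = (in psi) 1835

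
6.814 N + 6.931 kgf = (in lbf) 16.81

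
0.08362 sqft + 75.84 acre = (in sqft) 3.304e+06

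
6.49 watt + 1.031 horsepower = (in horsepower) 1.04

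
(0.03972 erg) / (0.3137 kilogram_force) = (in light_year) 1.365e-25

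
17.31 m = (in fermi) 1.731e+16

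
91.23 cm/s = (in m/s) 0.9123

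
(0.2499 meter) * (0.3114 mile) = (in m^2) 125.2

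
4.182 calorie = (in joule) 17.5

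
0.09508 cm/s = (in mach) 2.792e-06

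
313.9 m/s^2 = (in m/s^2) 313.9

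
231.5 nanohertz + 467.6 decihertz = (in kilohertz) 0.04676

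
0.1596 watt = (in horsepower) 0.000214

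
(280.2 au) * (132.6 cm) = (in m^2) 5.558e+13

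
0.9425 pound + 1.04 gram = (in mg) 4.286e+05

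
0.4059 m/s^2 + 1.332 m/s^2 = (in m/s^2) 1.738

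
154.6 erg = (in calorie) 3.695e-06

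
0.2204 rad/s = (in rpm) 2.105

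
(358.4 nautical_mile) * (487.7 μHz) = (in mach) 0.9507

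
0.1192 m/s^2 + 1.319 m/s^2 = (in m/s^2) 1.438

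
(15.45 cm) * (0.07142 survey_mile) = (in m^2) 17.76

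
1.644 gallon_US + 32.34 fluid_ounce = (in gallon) 1.897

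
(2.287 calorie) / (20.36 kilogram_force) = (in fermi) 4.792e+13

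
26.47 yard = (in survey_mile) 0.01504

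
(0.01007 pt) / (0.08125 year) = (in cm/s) 1.386e-10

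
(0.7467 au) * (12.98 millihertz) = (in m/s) 1.45e+09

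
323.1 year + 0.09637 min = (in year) 323.1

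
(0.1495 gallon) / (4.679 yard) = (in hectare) 1.323e-08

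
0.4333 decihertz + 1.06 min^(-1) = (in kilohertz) 6.1e-05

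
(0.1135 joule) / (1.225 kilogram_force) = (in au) 6.316e-14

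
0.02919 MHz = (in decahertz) 2919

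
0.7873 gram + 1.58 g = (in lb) 0.005219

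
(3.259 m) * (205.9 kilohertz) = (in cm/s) 6.71e+07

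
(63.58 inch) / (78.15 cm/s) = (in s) 2.066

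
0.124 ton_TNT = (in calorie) 1.24e+08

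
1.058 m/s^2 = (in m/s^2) 1.058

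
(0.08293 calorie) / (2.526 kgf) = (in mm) 14.01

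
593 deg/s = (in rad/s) 10.35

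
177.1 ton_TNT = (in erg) 7.41e+18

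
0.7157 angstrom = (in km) 7.157e-14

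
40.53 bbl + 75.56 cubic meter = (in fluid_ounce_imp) 2.886e+06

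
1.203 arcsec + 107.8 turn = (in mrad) 6.773e+05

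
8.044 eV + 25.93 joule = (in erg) 2.593e+08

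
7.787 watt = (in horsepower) 0.01044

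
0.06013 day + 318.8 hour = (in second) 1.153e+06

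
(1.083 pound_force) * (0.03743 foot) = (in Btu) 5.209e-05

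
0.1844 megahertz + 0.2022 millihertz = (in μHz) 1.844e+11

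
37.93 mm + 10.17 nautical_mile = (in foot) 6.179e+04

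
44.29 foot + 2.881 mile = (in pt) 1.318e+07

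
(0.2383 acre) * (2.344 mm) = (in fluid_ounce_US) 7.644e+04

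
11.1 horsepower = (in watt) 8277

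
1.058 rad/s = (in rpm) 10.1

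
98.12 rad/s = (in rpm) 937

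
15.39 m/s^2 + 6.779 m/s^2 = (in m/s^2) 22.17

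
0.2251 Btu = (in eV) 1.482e+21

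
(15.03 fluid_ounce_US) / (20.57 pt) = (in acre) 1.514e-05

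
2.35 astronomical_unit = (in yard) 3.845e+11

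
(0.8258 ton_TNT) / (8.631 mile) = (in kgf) 2.537e+04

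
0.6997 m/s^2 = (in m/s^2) 0.6997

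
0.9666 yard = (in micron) 8.839e+05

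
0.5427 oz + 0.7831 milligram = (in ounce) 0.5427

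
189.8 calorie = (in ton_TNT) 1.898e-07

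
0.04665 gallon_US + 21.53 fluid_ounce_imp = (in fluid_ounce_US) 26.66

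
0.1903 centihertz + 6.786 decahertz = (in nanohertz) 6.786e+10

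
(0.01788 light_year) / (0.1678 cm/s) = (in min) 1.68e+15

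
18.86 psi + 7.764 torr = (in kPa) 131.1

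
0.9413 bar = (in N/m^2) 9.413e+04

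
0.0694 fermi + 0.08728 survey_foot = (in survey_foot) 0.08728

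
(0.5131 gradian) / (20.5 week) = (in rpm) 6.208e-09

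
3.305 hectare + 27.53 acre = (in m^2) 1.445e+05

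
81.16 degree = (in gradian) 90.18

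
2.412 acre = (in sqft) 1.051e+05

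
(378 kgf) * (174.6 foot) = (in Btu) 187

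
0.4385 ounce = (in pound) 0.02741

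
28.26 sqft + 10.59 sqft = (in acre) 0.0008919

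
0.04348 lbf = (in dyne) 1.934e+04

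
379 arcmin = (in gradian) 7.019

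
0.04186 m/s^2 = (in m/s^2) 0.04186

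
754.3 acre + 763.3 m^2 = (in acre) 754.5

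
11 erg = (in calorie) 2.629e-07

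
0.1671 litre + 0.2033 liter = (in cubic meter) 0.0003704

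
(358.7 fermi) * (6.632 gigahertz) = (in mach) 6.986e-06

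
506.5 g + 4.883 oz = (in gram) 644.9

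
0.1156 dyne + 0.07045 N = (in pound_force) 0.01584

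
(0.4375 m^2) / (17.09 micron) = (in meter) 2.56e+04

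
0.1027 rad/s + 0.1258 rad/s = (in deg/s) 13.09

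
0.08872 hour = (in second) 319.4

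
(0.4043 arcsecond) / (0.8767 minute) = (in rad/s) 3.726e-08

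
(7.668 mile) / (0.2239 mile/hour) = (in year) 0.00391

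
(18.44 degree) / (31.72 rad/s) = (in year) 3.217e-10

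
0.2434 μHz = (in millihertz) 0.0002434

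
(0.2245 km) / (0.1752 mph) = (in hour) 0.7962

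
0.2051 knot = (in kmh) 0.3798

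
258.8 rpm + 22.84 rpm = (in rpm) 281.6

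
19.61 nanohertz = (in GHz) 1.961e-17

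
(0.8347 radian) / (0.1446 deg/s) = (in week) 0.0005469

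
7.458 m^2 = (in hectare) 0.0007458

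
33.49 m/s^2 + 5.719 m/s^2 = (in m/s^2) 39.21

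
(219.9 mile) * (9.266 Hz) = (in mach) 9631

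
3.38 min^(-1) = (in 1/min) 3.38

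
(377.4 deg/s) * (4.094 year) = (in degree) 4.873e+10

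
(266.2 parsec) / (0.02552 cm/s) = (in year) 1.021e+15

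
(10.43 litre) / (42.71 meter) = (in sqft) 0.002629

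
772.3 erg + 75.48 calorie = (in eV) 1.971e+21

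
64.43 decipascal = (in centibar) 0.006443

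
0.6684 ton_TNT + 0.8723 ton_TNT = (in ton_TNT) 1.541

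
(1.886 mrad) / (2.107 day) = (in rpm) 9.893e-08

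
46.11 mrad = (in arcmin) 158.5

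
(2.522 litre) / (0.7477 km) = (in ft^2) 3.631e-05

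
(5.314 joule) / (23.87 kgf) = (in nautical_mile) 1.226e-05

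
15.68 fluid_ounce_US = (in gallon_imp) 0.102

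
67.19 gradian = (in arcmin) 3628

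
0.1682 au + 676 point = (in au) 0.1682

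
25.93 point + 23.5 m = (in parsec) 7.619e-16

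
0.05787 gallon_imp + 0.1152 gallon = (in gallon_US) 0.1847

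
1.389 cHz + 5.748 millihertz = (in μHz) 1.964e+04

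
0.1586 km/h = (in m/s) 0.04406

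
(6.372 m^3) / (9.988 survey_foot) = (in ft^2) 22.53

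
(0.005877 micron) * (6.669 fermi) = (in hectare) 3.919e-27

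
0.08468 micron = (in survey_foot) 2.778e-07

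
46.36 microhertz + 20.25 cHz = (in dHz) 2.025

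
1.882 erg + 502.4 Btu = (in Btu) 502.4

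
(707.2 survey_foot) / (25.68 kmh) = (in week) 4.996e-05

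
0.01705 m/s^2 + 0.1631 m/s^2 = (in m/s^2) 0.1802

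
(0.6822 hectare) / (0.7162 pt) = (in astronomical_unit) 0.0001805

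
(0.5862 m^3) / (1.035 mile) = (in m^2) 0.0003519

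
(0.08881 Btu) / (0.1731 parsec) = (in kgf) 1.789e-15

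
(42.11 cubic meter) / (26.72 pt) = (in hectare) 0.4467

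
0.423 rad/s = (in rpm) 4.039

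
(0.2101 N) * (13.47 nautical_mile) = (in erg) 5.241e+10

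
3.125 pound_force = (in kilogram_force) 1.417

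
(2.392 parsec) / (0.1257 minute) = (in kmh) 3.523e+16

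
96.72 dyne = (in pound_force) 0.0002174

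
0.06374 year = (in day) 23.27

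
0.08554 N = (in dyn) 8554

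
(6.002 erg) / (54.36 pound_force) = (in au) 1.659e-20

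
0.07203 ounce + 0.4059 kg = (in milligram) 4.079e+05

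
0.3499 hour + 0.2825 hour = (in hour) 0.6324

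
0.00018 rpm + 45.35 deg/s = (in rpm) 7.559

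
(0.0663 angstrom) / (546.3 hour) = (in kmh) 1.214e-17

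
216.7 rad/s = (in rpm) 2069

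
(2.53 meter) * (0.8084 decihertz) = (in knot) 0.3976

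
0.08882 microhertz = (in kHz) 8.882e-11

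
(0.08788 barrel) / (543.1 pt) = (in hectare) 7.292e-06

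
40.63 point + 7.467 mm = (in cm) 2.18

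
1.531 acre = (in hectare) 0.6196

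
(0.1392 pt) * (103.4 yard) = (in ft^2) 0.04998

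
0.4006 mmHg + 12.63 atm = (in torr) 9599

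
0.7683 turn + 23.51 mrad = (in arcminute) 1.668e+04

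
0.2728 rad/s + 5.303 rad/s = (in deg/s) 319.5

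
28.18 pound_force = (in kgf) 12.78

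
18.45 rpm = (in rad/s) 1.932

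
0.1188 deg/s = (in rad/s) 0.002073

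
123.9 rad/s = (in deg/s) 7099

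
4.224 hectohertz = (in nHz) 4.224e+11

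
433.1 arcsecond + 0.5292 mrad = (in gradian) 0.1674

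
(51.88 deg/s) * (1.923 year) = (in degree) 3.146e+09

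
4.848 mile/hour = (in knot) 4.213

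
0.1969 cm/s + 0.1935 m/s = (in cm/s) 19.55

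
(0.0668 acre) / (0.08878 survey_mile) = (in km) 0.001892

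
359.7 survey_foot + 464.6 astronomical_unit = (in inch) 2.736e+15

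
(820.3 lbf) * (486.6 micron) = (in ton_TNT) 4.244e-10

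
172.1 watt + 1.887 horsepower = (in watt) 1579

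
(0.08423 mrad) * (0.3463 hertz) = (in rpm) 0.0002785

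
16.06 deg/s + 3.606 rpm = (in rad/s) 0.6579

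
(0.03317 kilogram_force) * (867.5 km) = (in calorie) 6.744e+04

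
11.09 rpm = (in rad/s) 1.161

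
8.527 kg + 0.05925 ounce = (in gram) 8529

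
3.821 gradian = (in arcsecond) 1.238e+04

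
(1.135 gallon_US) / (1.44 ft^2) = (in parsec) 1.041e-18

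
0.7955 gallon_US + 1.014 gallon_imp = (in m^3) 0.007621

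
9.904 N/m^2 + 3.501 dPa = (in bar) 0.0001025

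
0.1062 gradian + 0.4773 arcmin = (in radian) 0.001807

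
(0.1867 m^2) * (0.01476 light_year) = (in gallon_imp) 5.735e+15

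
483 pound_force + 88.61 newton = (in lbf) 502.9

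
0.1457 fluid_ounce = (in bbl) 2.71e-05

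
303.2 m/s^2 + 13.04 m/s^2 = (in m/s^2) 316.2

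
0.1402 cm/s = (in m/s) 0.001402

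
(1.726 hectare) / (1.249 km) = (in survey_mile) 0.008587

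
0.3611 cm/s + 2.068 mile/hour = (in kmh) 3.341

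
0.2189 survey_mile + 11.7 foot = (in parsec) 1.153e-14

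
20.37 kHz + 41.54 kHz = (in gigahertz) 6.191e-05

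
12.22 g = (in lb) 0.02694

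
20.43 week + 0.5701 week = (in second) 1.27e+07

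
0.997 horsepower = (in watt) 743.5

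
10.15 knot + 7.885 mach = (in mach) 7.9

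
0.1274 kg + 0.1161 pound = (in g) 180.1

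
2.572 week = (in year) 0.04933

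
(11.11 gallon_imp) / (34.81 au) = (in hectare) 9.699e-19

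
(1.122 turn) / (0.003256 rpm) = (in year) 0.0006556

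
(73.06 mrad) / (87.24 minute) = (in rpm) 0.0001333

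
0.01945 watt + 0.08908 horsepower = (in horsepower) 0.08911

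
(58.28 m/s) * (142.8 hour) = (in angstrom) 2.996e+17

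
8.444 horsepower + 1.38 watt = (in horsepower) 8.446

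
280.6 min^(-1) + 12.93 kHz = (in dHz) 1.293e+05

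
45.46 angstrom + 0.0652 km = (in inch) 2567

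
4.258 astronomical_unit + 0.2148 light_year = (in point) 5.762e+18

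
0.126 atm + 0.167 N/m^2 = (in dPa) 1.277e+05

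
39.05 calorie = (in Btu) 0.1549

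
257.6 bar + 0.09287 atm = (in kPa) 2.577e+04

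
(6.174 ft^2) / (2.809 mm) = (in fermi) 2.042e+17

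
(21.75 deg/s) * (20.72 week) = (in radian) 4.757e+06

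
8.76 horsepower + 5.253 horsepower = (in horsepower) 14.01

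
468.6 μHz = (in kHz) 4.686e-07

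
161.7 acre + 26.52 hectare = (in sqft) 9.898e+06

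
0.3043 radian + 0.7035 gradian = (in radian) 0.3154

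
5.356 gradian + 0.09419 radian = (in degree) 10.22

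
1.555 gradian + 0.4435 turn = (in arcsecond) 5.798e+05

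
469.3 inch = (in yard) 13.04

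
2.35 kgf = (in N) 23.05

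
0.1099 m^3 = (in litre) 109.9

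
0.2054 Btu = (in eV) 1.353e+21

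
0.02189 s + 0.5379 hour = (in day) 0.02241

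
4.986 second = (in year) 1.581e-07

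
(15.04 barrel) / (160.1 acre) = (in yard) 4.036e-06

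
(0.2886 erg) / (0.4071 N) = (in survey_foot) 2.326e-07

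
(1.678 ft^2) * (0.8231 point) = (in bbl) 0.0002847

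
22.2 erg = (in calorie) 5.306e-07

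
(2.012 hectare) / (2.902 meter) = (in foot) 2.275e+04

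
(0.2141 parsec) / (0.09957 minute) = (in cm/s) 1.106e+17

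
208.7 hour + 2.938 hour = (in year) 0.02416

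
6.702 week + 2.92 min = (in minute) 6.756e+04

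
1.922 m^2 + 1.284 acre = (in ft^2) 5.595e+04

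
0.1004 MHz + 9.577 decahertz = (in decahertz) 1.005e+04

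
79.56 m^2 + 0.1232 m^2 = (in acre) 0.01969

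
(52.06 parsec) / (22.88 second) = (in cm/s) 7.021e+18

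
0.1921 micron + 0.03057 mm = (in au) 2.056e-16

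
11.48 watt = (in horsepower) 0.01539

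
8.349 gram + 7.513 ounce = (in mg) 2.213e+05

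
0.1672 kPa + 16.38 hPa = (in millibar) 18.05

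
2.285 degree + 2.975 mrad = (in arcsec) 8840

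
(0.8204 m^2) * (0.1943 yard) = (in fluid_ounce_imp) 5130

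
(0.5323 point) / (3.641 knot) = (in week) 1.658e-10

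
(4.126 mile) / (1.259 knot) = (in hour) 2.848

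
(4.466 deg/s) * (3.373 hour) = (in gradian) 6.026e+04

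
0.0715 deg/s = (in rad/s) 0.001248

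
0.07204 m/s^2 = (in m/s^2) 0.07204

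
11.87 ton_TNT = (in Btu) 4.707e+07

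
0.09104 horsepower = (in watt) 67.89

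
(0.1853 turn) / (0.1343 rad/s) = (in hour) 0.002408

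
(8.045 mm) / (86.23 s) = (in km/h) 0.0003359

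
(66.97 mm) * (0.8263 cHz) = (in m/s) 0.0005534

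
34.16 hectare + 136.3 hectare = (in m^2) 1.705e+06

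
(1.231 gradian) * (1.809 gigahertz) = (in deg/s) 2.004e+09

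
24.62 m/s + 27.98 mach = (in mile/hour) 2.137e+04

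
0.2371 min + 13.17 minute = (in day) 0.00931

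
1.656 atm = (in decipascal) 1.678e+06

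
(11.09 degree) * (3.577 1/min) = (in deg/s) 0.6611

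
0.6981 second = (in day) 8.08e-06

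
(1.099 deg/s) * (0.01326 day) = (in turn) 3.497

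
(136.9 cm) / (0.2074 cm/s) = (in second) 660.1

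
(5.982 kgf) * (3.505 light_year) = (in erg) 1.945e+25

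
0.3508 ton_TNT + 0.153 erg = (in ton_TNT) 0.3508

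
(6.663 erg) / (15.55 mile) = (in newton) 2.663e-11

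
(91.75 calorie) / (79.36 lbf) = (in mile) 0.0006757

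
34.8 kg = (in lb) 76.72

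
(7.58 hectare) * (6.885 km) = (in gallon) 1.379e+11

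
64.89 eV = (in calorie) 2.485e-18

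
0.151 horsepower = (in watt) 112.6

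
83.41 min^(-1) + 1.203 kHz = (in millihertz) 1.204e+06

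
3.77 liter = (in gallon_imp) 0.8293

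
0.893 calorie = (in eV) 2.332e+19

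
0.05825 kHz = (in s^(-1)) 58.25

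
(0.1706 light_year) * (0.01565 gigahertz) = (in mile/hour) 5.65e+22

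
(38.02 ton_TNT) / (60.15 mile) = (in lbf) 3.694e+05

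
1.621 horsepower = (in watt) 1209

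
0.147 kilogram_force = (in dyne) 1.442e+05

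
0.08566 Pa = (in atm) 8.454e-07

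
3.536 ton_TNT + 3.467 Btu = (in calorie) 3.536e+09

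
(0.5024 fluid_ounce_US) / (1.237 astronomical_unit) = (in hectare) 8.029e-21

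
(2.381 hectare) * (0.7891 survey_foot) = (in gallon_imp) 1.26e+06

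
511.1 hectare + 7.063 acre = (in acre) 1270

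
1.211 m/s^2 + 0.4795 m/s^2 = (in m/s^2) 1.691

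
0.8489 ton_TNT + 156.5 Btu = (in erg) 3.552e+16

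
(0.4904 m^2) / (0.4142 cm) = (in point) 3.356e+05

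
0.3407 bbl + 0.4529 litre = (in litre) 54.62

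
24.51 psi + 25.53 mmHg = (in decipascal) 1.724e+06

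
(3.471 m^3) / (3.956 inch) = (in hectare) 0.003454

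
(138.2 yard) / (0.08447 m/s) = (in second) 1496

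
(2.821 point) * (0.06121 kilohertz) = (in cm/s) 6.092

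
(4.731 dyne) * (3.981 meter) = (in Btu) 1.785e-07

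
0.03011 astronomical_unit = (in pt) 1.277e+13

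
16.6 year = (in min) 8.725e+06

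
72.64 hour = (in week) 0.4324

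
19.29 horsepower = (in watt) 1.438e+04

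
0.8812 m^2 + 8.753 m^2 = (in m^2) 9.634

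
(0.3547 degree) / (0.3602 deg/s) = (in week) 1.628e-06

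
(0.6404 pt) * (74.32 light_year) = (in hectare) 1.588e+10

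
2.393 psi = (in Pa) 1.65e+04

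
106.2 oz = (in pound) 6.638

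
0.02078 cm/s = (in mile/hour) 0.0004648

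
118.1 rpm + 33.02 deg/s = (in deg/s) 741.6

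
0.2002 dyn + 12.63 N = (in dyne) 1.263e+06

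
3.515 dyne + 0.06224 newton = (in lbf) 0.014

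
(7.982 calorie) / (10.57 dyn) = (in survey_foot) 1.037e+06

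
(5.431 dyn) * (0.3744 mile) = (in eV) 2.042e+17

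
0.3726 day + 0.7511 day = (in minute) 1618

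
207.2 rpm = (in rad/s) 21.7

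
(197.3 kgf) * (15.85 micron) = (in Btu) 2.907e-05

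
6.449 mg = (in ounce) 0.0002275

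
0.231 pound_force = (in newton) 1.028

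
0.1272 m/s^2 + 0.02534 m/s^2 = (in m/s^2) 0.1525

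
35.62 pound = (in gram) 1.616e+04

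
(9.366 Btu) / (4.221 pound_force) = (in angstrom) 5.263e+12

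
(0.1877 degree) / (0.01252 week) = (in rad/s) 4.326e-07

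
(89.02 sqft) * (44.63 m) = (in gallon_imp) 8.119e+04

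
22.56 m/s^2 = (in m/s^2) 22.56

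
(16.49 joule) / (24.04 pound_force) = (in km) 0.0001542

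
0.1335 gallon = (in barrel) 0.003179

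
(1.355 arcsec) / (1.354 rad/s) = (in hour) 1.348e-09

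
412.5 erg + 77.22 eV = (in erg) 412.5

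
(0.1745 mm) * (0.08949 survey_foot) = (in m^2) 4.76e-06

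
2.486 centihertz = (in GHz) 2.486e-11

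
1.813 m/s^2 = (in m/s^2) 1.813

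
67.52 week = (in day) 472.6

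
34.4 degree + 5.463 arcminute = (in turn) 0.09581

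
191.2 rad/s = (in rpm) 1826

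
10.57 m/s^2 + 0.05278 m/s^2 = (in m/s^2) 10.62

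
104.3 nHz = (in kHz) 1.043e-10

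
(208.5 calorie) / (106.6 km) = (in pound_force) 0.00184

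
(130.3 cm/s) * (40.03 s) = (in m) 52.16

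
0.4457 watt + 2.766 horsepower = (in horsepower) 2.767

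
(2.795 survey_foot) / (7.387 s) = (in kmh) 0.4152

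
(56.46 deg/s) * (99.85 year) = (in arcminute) 1.067e+13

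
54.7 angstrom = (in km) 5.47e-12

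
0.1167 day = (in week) 0.01667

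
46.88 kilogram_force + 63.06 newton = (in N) 522.8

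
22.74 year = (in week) 1186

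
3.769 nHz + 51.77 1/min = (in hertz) 0.8628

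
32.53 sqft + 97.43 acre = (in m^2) 3.943e+05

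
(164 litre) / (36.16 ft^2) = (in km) 4.882e-05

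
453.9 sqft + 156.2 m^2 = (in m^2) 198.4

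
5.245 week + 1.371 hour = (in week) 5.253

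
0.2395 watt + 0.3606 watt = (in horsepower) 0.0008047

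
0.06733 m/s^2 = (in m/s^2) 0.06733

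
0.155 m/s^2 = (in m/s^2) 0.155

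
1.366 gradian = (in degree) 1.229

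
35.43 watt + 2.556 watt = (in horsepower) 0.05094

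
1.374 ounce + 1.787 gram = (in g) 40.74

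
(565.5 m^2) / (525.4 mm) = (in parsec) 3.488e-14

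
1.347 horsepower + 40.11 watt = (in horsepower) 1.401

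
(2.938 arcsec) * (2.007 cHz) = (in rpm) 2.73e-06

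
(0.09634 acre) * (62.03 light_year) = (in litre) 2.288e+23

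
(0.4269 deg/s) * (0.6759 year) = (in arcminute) 5.46e+08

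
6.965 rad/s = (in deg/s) 399.1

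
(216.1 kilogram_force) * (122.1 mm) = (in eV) 1.615e+21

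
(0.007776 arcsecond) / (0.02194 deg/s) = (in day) 1.139e-09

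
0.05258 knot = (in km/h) 0.09738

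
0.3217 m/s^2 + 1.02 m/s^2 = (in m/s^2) 1.342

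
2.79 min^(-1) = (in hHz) 0.000465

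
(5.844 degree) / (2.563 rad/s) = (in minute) 0.0006633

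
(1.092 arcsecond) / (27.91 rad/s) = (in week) 3.136e-13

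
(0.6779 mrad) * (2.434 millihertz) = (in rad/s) 1.65e-06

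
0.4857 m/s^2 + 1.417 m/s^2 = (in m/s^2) 1.903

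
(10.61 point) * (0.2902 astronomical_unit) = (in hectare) 1.625e+04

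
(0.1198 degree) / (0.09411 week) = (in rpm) 3.508e-07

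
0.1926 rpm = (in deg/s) 1.156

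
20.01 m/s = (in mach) 0.05877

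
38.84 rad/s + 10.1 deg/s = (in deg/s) 2235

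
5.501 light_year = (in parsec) 1.687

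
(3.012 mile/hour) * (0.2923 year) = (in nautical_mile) 6702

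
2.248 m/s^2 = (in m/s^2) 2.248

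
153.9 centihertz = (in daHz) 0.1539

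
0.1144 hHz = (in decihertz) 114.4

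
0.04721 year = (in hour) 413.6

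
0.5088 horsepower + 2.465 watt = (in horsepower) 0.5121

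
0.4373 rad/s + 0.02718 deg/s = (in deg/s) 25.08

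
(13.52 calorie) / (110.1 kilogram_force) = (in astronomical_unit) 3.502e-13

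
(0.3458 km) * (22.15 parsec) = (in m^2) 2.363e+20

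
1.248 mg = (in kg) 1.248e-06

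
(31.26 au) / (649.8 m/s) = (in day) 8.33e+04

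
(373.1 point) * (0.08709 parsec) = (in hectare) 3.537e+10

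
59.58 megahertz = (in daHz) 5.958e+06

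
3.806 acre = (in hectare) 1.54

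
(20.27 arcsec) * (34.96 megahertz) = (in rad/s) 3436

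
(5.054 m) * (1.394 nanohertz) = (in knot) 1.369e-08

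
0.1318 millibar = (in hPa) 0.1318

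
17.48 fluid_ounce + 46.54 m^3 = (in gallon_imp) 1.024e+04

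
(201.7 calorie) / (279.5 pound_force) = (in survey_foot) 2.227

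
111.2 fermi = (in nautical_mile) 6.004e-17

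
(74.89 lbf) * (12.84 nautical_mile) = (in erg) 7.922e+13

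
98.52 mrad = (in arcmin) 338.7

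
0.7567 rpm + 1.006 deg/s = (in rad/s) 0.0968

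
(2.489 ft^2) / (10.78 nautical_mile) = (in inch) 0.000456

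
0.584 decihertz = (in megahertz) 5.84e-08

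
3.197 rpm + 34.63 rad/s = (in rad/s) 34.96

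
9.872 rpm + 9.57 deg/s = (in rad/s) 1.201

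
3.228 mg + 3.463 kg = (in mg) 3.463e+06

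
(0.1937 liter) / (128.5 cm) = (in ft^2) 0.001623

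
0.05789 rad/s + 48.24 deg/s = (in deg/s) 51.56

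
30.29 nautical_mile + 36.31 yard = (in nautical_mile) 30.31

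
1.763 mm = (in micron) 1763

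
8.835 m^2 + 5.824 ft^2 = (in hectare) 0.0009376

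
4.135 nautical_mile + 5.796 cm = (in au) 5.119e-08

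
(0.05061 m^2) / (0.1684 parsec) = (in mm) 9.74e-15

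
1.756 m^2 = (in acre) 0.0004339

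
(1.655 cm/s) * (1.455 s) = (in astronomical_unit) 1.61e-13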